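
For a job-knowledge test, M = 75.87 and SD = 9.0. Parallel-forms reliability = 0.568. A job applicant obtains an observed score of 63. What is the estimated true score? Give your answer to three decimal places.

Weight the observed score by reliability and the mean by (1 − reliability): T̂ = 0.568·63 + 0.432·75.87 = 35.784 + 32.77584 = 68.5598.

68.560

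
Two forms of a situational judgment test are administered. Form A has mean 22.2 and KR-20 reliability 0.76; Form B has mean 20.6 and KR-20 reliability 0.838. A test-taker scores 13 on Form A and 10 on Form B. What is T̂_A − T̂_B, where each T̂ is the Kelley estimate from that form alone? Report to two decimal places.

T̂_A = 0.76(13) + 0.24(22.2) = 15.2080
T̂_B = 0.838(10) + 0.162(20.6) = 11.7172
T̂_A − T̂_B = 3.4908

3.49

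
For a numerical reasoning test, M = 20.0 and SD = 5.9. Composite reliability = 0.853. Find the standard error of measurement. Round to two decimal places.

SEM = SD · √(1 − ρ) = 5.9 × √0.147 = 5.9 × 0.3834 = 2.262

2.26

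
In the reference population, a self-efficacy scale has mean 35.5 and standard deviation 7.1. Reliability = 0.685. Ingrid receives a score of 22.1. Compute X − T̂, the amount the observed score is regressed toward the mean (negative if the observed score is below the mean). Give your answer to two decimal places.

Weight the observed score by reliability and the mean by (1 − reliability): T̂ = 0.685·22.1 + 0.315·35.5 = 15.1385 + 11.1825 = 26.3210.
X − T̂ = 22.1 − 26.321 = -4.221 → -4.22

-4.22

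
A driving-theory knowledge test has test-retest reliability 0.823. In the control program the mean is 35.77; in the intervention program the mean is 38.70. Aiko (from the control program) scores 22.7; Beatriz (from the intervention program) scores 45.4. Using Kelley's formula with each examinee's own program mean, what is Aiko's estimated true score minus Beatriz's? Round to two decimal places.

-19.20

T̂_Aiko = 0.823(22.7) + 0.177(35.77) = 25.0134
T̂_Beatriz = 0.823(45.4) + 0.177(38.70) = 44.2141
Difference = 25.0134 − 44.2141 = -19.2007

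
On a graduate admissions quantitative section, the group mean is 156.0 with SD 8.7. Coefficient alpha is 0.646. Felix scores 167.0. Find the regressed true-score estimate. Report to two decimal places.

163.11

Regress the observed score toward the mean by the unreliability: T̂ = 0.646·167.0 + 0.354·156.0 = 107.8820 + 55.2240 = 163.106.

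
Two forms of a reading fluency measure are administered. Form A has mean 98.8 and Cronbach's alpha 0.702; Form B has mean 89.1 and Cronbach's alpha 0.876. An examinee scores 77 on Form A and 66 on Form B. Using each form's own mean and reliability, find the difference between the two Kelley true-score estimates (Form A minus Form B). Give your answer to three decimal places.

T̂_A = 0.702(77) + 0.298(98.8) = 83.49640
T̂_B = 0.876(66) + 0.124(89.1) = 68.86440
T̂_A − T̂_B = 14.63200

14.632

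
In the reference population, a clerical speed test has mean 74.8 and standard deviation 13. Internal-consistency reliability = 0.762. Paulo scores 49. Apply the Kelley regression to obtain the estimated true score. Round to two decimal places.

T̂ = 0.762(49) + 0.238(74.8) = 37.338 + 17.8024 = 55.140 → 55.14

55.14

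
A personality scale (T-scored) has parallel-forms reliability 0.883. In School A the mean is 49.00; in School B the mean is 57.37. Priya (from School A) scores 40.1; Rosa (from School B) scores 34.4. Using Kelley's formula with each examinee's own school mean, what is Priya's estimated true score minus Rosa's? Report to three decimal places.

4.054

T̂_Priya = 0.883(40.1) + 0.117(49.00) = 41.14130
T̂_Rosa = 0.883(34.4) + 0.117(57.37) = 37.08749
Difference = 41.14130 − 37.08749 = 4.05381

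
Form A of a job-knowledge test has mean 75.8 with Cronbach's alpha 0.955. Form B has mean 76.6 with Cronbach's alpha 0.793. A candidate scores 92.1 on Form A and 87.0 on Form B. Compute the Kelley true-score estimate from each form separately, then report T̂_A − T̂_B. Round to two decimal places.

6.52

T̂_A = 0.955(92.1) + 0.045(75.8) = 91.3665
T̂_B = 0.793(87.0) + 0.207(76.6) = 84.8472
T̂_A − T̂_B = 6.5193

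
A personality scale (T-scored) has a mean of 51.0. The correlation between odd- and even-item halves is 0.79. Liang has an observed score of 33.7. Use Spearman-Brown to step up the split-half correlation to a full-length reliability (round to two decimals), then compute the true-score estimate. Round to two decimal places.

Spearman-Brown: ρ = 2r/(1 + r) = 2(0.79)/(1 + 0.79) = 1.580/1.79 = 0.8827 → 0.88
Kelley's formula gives T̂ = 0.88·33.7 + 0.12·51.0 = 29.656 + 6.120 = 35.776.

35.78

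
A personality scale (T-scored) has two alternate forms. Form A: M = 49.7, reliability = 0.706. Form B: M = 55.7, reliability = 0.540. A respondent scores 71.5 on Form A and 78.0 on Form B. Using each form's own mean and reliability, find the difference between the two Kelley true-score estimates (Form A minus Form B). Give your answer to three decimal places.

-2.651

T̂_A = 0.706(71.5) + 0.294(49.7) = 65.09080
T̂_B = 0.540(78.0) + 0.460(55.7) = 67.74200
T̂_A − T̂_B = -2.65120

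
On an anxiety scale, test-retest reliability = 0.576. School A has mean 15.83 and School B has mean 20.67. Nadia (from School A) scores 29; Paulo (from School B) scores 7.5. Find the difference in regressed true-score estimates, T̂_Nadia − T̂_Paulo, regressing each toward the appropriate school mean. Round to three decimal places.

10.332

T̂_Nadia = 0.576(29) + 0.424(15.83) = 23.41592
T̂_Paulo = 0.576(7.5) + 0.424(20.67) = 13.08408
Difference = 23.41592 − 13.08408 = 10.33184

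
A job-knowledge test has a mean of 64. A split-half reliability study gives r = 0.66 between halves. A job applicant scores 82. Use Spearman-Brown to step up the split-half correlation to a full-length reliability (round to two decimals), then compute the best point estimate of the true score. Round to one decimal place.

Spearman-Brown: ρ = 2r/(1 + r) = 2(0.66)/(1 + 0.66) = 1.320/1.66 = 0.7952 → 0.80
Kelley's formula gives T̂ = 0.80·82 + 0.20·64 = 65.60 + 12.80 = 78.40.

78.4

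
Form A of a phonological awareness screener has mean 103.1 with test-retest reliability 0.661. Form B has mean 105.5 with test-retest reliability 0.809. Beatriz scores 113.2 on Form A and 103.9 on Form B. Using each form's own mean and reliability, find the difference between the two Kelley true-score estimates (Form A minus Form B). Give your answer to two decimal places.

5.57

T̂_A = 0.661(113.2) + 0.339(103.1) = 109.7761
T̂_B = 0.809(103.9) + 0.191(105.5) = 104.2056
T̂_A − T̂_B = 5.5705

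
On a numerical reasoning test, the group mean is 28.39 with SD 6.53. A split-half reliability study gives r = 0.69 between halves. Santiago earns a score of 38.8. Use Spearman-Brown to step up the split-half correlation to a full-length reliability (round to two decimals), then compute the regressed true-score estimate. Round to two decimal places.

36.93

Spearman-Brown: ρ = 2r/(1 + r) = 2(0.69)/(1 + 0.69) = 1.380/1.69 = 0.8166 → 0.82
Weight the observed score by reliability and the mean by (1 − reliability): T̂ = 0.82·38.8 + 0.18·28.39 = 31.816 + 5.1102 = 36.926.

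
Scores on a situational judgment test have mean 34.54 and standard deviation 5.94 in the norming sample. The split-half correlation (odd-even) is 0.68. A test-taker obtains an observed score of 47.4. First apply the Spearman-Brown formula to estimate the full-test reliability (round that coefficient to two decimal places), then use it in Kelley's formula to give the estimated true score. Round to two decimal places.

Spearman-Brown: ρ = 2r/(1 + r) = 2(0.68)/(1 + 0.68) = 1.360/1.68 = 0.8095 → 0.81
Kelley's formula gives T̂ = 0.81·47.4 + 0.19·34.54 = 38.394 + 6.5626 = 44.957.

44.96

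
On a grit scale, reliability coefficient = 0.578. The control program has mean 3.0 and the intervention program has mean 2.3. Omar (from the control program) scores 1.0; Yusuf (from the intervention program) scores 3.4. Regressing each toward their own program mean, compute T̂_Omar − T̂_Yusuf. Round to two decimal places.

-1.09

T̂_Omar = 0.578(1.0) + 0.422(3.0) = 1.8440
T̂_Yusuf = 0.578(3.4) + 0.422(2.3) = 2.9358
Difference = 1.8440 − 2.9358 = -1.0918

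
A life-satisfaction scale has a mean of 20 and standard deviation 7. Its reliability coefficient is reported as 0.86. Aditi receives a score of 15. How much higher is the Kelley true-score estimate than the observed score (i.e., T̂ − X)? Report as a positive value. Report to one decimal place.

T̂ = ρX + (1 − ρ)μ
  = 0.86 × 15 + 0.14 × 20
  = 12.90 + 2.80
  = 15.700
  ≈ 15.70
T̂ − X = 15.70 − 15 = 0.70 → 0.7

0.7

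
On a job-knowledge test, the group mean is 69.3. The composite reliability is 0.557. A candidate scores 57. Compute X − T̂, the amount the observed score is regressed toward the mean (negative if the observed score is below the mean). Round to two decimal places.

-5.45

T̂ = 0.557(57) + 0.443(69.3) = 31.749 + 30.6999 = 62.4489 → 62.449
X − T̂ = 57 − 62.449 = -5.449 → -5.45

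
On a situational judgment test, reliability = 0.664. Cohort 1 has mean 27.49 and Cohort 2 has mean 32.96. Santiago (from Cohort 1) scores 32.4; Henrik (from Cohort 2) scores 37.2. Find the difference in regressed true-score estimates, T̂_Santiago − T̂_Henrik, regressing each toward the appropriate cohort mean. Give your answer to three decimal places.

T̂_Santiago = 0.664(32.4) + 0.336(27.49) = 30.75024
T̂_Henrik = 0.664(37.2) + 0.336(32.96) = 35.77536
Difference = 30.75024 − 35.77536 = -5.02512

-5.025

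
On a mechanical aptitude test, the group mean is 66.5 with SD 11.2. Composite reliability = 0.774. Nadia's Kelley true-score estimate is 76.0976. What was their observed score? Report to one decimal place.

78.9

T̂ = ρX + (1 − ρ)μ  ⇒  X = (T̂ − (1 − ρ)μ) / ρ
X = (76.0976 − 0.226 × 66.5) / 0.774 = (76.0976 − 15.0290) / 0.774 = 61.0686 / 0.774 = 78.900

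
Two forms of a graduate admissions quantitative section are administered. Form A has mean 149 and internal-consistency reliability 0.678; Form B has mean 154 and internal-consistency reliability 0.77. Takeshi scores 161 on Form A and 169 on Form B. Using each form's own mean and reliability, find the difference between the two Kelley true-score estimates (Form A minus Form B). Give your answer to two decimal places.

T̂_A = 0.678(161) + 0.322(149) = 157.1360
T̂_B = 0.77(169) + 0.23(154) = 165.5500
T̂_A − T̂_B = -8.4140

-8.41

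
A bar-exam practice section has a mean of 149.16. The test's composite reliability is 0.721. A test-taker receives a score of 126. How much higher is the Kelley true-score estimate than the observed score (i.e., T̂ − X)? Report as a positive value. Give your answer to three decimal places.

6.462

Kelley's formula gives T̂ = 0.721·126 + 0.279·149.16 = 90.846 + 41.61564 = 132.46164.
T̂ − X = 132.4616 − 126 = 6.4616 → 6.462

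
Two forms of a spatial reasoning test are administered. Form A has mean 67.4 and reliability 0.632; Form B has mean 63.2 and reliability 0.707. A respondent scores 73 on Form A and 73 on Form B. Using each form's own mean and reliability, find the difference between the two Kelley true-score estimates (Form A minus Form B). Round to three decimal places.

T̂_A = 0.632(73) + 0.368(67.4) = 70.93920
T̂_B = 0.707(73) + 0.293(63.2) = 70.12860
T̂_A − T̂_B = 0.81060

0.811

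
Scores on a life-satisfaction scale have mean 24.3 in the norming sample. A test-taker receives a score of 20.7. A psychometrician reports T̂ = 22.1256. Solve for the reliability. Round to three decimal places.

0.604

T̂ = ρX + (1 − ρ)μ  ⇒  T̂ − μ = ρ(X − μ)
ρ = (T̂ − μ)/(X − μ) = (22.1256 − 24.3) / (20.7 − 24.3) = -2.1744 / -3.6 = 0.60400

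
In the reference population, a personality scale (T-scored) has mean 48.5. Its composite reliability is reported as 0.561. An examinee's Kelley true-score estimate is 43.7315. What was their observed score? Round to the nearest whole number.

T̂ = ρX + (1 − ρ)μ  ⇒  X = (T̂ − (1 − ρ)μ) / ρ
X = (43.7315 − 0.439 × 48.5) / 0.561 = (43.7315 − 21.2915) / 0.561 = 22.4400 / 0.561 = 40.00

40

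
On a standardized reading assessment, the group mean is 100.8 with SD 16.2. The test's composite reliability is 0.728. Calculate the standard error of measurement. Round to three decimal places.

8.449

SEM = SD · √(1 − ρ) = 16.2 × √0.272 = 16.2 × 0.5215 = 8.4489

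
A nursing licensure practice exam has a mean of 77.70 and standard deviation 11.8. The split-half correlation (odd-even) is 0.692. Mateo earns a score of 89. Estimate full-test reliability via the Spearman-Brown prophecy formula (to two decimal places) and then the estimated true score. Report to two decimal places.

Spearman-Brown: ρ = 2r/(1 + r) = 2(0.692)/(1 + 0.692) = 1.3840/1.692 = 0.8180 → 0.82
Regress the observed score toward the mean by the unreliability: T̂ = 0.82·89 + 0.18·77.70 = 72.98 + 13.9860 = 86.966.

86.97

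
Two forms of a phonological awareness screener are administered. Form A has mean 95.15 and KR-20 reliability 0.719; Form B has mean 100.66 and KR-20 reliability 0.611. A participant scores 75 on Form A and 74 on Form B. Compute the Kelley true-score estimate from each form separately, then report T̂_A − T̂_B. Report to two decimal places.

T̂_A = 0.719(75) + 0.281(95.15) = 80.6621
T̂_B = 0.611(74) + 0.389(100.66) = 84.3707
T̂_A − T̂_B = -3.7086

-3.71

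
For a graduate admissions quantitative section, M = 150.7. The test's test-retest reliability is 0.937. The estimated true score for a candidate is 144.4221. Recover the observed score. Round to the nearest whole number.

144

T̂ = ρX + (1 − ρ)μ  ⇒  X = (T̂ − (1 − ρ)μ) / ρ
X = (144.4221 − 0.063 × 150.7) / 0.937 = (144.4221 − 9.4941) / 0.937 = 134.9280 / 0.937 = 144.00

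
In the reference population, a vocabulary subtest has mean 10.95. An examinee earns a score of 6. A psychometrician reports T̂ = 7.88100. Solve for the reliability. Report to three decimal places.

T̂ = ρX + (1 − ρ)μ  ⇒  T̂ − μ = ρ(X − μ)
ρ = (T̂ − μ)/(X − μ) = (7.88100 − 10.95) / (6 − 10.95) = -3.06900 / -4.95 = 0.62000

0.620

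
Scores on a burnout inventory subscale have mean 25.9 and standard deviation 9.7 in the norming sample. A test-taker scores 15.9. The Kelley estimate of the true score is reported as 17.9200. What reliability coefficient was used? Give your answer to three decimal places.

T̂ = ρX + (1 − ρ)μ  ⇒  T̂ − μ = ρ(X − μ)
ρ = (T̂ − μ)/(X − μ) = (17.9200 − 25.9) / (15.9 − 25.9) = -7.9800 / -10.0 = 0.79800

0.798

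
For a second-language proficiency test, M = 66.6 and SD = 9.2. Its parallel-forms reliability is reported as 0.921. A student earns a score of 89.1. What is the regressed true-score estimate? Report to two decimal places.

T̂ = 0.921(89.1) + 0.079(66.6) = 82.0611 + 5.2614 = 87.322 → 87.32

87.32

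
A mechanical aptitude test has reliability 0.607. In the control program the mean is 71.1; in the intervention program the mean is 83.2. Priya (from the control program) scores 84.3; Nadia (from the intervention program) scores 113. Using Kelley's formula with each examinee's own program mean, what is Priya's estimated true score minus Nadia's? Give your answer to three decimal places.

T̂_Priya = 0.607(84.3) + 0.393(71.1) = 79.11240
T̂_Nadia = 0.607(113) + 0.393(83.2) = 101.28860
Difference = 79.11240 − 101.28860 = -22.17620

-22.176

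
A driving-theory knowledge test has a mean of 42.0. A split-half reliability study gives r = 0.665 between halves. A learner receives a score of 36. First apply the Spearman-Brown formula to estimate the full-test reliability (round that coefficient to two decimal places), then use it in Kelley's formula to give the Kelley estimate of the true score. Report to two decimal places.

Spearman-Brown: ρ = 2r/(1 + r) = 2(0.665)/(1 + 0.665) = 1.3300/1.665 = 0.7988 → 0.80
Weight the observed score by reliability and the mean by (1 − reliability): T̂ = 0.80·36 + 0.20·42.0 = 28.80 + 8.400 = 37.200.

37.20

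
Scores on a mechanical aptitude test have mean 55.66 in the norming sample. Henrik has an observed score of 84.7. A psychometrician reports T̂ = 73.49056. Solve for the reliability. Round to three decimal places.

T̂ = ρX + (1 − ρ)μ  ⇒  T̂ − μ = ρ(X − μ)
ρ = (T̂ − μ)/(X − μ) = (73.49056 − 55.66) / (84.7 − 55.66) = 17.83056 / 29.04 = 0.61400

0.614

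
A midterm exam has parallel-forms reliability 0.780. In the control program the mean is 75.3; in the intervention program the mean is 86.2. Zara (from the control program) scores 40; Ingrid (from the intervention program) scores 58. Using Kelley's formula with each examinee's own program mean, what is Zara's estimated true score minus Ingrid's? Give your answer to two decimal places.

-16.44

T̂_Zara = 0.780(40) + 0.220(75.3) = 47.7660
T̂_Ingrid = 0.780(58) + 0.220(86.2) = 64.2040
Difference = 47.7660 − 64.2040 = -16.4380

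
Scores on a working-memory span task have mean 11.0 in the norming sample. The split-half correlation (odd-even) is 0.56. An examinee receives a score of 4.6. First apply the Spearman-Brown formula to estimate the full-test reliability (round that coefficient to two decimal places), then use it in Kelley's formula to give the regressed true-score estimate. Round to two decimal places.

Spearman-Brown: ρ = 2r/(1 + r) = 2(0.56)/(1 + 0.56) = 1.120/1.56 = 0.7179 → 0.72
Kelley's formula gives T̂ = 0.72·4.6 + 0.28·11.0 = 3.312 + 3.080 = 6.392.

6.39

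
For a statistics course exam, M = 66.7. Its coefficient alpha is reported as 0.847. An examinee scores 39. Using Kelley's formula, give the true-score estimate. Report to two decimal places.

Regress the observed score toward the mean by the unreliability: T̂ = 0.847·39 + 0.153·66.7 = 33.033 + 10.2051 = 43.238.

43.24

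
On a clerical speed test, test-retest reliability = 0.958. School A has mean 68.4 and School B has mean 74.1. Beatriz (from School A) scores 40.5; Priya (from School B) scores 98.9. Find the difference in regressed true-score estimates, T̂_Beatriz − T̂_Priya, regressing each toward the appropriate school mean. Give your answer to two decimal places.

-56.19

T̂_Beatriz = 0.958(40.5) + 0.042(68.4) = 41.6718
T̂_Priya = 0.958(98.9) + 0.042(74.1) = 97.8584
Difference = 41.6718 − 97.8584 = -56.1866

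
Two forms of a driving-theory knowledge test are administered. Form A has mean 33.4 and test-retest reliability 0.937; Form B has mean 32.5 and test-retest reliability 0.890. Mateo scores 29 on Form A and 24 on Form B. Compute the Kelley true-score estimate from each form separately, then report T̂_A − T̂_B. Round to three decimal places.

4.342

T̂_A = 0.937(29) + 0.063(33.4) = 29.27720
T̂_B = 0.890(24) + 0.110(32.5) = 24.93500
T̂_A − T̂_B = 4.34220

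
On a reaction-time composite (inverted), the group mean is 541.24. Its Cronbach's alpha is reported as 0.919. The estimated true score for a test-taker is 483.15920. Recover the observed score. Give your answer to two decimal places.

T̂ = ρX + (1 − ρ)μ  ⇒  X = (T̂ − (1 − ρ)μ) / ρ
X = (483.15920 − 0.081 × 541.24) / 0.919 = (483.15920 − 43.84044) / 0.919 = 439.31876 / 0.919 = 478.0400

478.04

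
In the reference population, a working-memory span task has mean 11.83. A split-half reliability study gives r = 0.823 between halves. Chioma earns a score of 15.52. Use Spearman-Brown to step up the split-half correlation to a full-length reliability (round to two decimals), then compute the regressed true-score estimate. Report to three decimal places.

15.151

Spearman-Brown: ρ = 2r/(1 + r) = 2(0.823)/(1 + 0.823) = 1.6460/1.823 = 0.9029 → 0.90
T̂ = 0.90(15.52) + 0.10(11.83) = 13.9680 + 1.1830 = 15.1510 → 15.151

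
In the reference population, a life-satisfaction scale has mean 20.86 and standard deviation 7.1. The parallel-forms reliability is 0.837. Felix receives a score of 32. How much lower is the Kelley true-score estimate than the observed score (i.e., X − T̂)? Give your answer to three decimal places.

1.816

Weight the observed score by reliability and the mean by (1 − reliability): T̂ = 0.837·32 + 0.163·20.86 = 26.784 + 3.40018 = 30.18418.
X − T̂ = 32 − 30.1842 = 1.8158 → 1.816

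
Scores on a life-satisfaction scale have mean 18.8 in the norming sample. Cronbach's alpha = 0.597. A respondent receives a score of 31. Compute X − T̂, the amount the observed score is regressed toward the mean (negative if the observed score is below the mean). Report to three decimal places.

4.917

Kelley's formula gives T̂ = 0.597·31 + 0.403·18.8 = 18.507 + 7.5764 = 26.08340.
X − T̂ = 31 − 26.0834 = 4.9166 → 4.917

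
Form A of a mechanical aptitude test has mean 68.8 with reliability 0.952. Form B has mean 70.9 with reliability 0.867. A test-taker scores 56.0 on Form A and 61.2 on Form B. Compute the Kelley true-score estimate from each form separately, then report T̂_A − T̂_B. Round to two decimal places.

-5.88

T̂_A = 0.952(56.0) + 0.048(68.8) = 56.6144
T̂_B = 0.867(61.2) + 0.133(70.9) = 62.4901
T̂_A − T̂_B = -5.8757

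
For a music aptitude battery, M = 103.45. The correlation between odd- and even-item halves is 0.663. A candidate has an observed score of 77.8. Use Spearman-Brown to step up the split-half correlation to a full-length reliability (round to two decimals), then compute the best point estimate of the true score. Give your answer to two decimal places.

Spearman-Brown: ρ = 2r/(1 + r) = 2(0.663)/(1 + 0.663) = 1.3260/1.663 = 0.7974 → 0.80
Kelley's formula gives T̂ = 0.80·77.8 + 0.20·103.45 = 62.240 + 20.6900 = 82.930.

82.93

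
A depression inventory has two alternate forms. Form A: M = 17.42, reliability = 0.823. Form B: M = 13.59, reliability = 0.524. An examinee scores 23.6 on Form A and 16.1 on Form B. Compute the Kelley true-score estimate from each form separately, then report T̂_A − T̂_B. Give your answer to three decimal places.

7.601

T̂_A = 0.823(23.6) + 0.177(17.42) = 22.50614
T̂_B = 0.524(16.1) + 0.476(13.59) = 14.90524
T̂_A − T̂_B = 7.60090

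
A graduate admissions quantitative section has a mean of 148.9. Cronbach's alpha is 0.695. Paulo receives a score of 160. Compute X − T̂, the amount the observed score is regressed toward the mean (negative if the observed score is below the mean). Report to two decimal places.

T̂ = ρX + (1 − ρ)μ
  = 0.695 × 160 + 0.305 × 148.9
  = 111.200 + 45.4145
  = 156.6145
  ≈ 156.614
X − T̂ = 160 − 156.614 = 3.386 → 3.39

3.39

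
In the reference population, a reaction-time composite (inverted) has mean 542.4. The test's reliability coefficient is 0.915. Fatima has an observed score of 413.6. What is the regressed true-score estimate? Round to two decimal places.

424.55

T̂ = ρX + (1 − ρ)μ
  = 0.915 × 413.6 + 0.085 × 542.4
  = 378.4440 + 46.1040
  = 424.548
  ≈ 424.55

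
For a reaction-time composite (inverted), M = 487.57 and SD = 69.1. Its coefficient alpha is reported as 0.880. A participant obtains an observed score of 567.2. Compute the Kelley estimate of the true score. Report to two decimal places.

557.64

T̂ = 0.880(567.2) + 0.120(487.57) = 499.1360 + 58.50840 = 557.644 → 557.64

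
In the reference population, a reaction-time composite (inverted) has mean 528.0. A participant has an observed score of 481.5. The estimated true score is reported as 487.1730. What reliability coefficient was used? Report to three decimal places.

0.878

T̂ = ρX + (1 − ρ)μ  ⇒  T̂ − μ = ρ(X − μ)
ρ = (T̂ − μ)/(X − μ) = (487.1730 − 528.0) / (481.5 − 528.0) = -40.8270 / -46.5 = 0.87800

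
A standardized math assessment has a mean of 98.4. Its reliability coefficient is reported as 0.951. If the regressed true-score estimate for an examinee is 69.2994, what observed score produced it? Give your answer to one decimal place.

T̂ = ρX + (1 − ρ)μ  ⇒  X = (T̂ − (1 − ρ)μ) / ρ
X = (69.2994 − 0.049 × 98.4) / 0.951 = (69.2994 − 4.8216) / 0.951 = 64.4778 / 0.951 = 67.800

67.8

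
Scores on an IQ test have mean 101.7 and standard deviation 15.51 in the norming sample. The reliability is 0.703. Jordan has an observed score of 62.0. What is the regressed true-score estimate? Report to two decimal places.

Regress the observed score toward the mean by the unreliability: T̂ = 0.703·62.0 + 0.297·101.7 = 43.5860 + 30.2049 = 73.791.

73.79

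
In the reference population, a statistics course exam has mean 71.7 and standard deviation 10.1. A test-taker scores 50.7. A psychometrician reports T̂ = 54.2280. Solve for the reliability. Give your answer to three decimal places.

T̂ = ρX + (1 − ρ)μ  ⇒  T̂ − μ = ρ(X − μ)
ρ = (T̂ − μ)/(X − μ) = (54.2280 − 71.7) / (50.7 − 71.7) = -17.4720 / -21.0 = 0.83200

0.832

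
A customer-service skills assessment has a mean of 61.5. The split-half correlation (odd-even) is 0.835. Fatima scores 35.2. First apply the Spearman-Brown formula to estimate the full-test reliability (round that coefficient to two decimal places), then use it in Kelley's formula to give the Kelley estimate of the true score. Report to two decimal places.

Spearman-Brown: ρ = 2r/(1 + r) = 2(0.835)/(1 + 0.835) = 1.6700/1.835 = 0.9101 → 0.91
T̂ = 0.91(35.2) + 0.09(61.5) = 32.032 + 5.535 = 37.567 → 37.57

37.57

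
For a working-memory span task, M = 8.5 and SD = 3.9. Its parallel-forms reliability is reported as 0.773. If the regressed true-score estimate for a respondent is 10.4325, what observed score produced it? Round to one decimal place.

T̂ = ρX + (1 − ρ)μ  ⇒  X = (T̂ − (1 − ρ)μ) / ρ
X = (10.4325 − 0.227 × 8.5) / 0.773 = (10.4325 − 1.9295) / 0.773 = 8.5030 / 0.773 = 11.000

11.0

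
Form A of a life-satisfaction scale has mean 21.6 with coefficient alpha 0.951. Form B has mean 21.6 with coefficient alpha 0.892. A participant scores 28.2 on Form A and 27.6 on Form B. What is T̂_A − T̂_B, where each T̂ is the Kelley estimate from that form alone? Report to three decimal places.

0.925

T̂_A = 0.951(28.2) + 0.049(21.6) = 27.87660
T̂_B = 0.892(27.6) + 0.108(21.6) = 26.95200
T̂_A − T̂_B = 0.92460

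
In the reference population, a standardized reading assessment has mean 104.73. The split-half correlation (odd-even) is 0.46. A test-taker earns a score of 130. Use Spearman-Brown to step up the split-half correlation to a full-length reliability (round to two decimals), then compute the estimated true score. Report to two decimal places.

120.65

Spearman-Brown: ρ = 2r/(1 + r) = 2(0.46)/(1 + 0.46) = 0.920/1.46 = 0.6301 → 0.63
T̂ = 0.63(130) + 0.37(104.73) = 81.90 + 38.7501 = 120.650 → 120.65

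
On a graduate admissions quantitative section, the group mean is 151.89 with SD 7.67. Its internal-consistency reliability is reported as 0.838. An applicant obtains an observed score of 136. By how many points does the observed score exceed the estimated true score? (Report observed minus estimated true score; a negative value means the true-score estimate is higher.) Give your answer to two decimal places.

T̂ = ρX + (1 − ρ)μ
  = 0.838 × 136 + 0.162 × 151.89
  = 113.968 + 24.60618
  = 138.5742
  ≈ 138.574
X − T̂ = 136 − 138.574 = -2.574 → -2.57

-2.57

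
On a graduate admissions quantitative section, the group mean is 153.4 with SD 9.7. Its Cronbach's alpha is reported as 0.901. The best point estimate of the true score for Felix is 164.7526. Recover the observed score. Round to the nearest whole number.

166

T̂ = ρX + (1 − ρ)μ  ⇒  X = (T̂ − (1 − ρ)μ) / ρ
X = (164.7526 − 0.099 × 153.4) / 0.901 = (164.7526 − 15.1866) / 0.901 = 149.5660 / 0.901 = 166.00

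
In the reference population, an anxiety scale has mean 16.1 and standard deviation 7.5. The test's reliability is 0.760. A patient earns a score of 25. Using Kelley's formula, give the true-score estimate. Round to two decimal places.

22.86

Kelley's formula gives T̂ = 0.760·25 + 0.240·16.1 = 19.000 + 3.8640 = 22.864.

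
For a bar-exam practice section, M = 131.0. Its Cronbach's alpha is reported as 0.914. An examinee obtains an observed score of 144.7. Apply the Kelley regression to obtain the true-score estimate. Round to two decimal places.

T̂ = 0.914(144.7) + 0.086(131.0) = 132.2558 + 11.2660 = 143.522 → 143.52

143.52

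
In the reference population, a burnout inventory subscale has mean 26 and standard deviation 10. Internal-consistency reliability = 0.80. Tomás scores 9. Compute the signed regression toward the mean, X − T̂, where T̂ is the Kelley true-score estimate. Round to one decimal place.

T̂ = 0.80(9) + 0.20(26) = 7.20 + 5.20 = 12.400 → 12.40
X − T̂ = 9 − 12.40 = -3.40 → -3.4

-3.4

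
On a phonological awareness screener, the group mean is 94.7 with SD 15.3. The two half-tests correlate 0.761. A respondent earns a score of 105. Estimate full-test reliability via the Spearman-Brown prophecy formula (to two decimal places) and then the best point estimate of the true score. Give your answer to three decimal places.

103.558

Spearman-Brown: ρ = 2r/(1 + r) = 2(0.761)/(1 + 0.761) = 1.5220/1.761 = 0.8643 → 0.86
T̂ = 0.86(105) + 0.14(94.7) = 90.30 + 13.258 = 103.5580 → 103.558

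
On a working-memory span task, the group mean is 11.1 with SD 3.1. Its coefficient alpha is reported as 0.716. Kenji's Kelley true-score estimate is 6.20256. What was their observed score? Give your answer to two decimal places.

4.26

T̂ = ρX + (1 − ρ)μ  ⇒  X = (T̂ − (1 − ρ)μ) / ρ
X = (6.20256 − 0.284 × 11.1) / 0.716 = (6.20256 − 3.1524) / 0.716 = 3.05016 / 0.716 = 4.2600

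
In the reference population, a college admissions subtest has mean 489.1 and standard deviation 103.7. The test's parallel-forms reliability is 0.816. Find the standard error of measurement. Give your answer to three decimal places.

SEM = SD · √(1 − ρ) = 103.7 × √0.184 = 103.7 × 0.4290 = 44.4823

44.482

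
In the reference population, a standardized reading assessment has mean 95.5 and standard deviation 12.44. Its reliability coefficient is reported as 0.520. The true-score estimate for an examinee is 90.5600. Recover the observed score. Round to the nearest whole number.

86

T̂ = ρX + (1 − ρ)μ  ⇒  X = (T̂ − (1 − ρ)μ) / ρ
X = (90.5600 − 0.480 × 95.5) / 0.520 = (90.5600 − 45.8400) / 0.520 = 44.7200 / 0.520 = 86.00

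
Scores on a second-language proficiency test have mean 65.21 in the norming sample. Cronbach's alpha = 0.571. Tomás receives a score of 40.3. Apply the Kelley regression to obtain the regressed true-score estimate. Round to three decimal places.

50.986

T̂ = ρX + (1 − ρ)μ
  = 0.571 × 40.3 + 0.429 × 65.21
  = 23.0113 + 27.97509
  = 50.9864
  ≈ 50.986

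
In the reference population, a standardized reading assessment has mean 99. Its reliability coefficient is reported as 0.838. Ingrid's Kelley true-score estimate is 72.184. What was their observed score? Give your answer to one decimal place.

67.0

T̂ = ρX + (1 − ρ)μ  ⇒  X = (T̂ − (1 − ρ)μ) / ρ
X = (72.184 − 0.162 × 99) / 0.838 = (72.184 − 16.038) / 0.838 = 56.146 / 0.838 = 67.000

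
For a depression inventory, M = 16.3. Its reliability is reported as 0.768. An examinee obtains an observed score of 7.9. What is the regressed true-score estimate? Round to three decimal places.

9.849

T̂ = ρX + (1 − ρ)μ
  = 0.768 × 7.9 + 0.232 × 16.3
  = 6.0672 + 3.7816
  = 9.8488
  ≈ 9.849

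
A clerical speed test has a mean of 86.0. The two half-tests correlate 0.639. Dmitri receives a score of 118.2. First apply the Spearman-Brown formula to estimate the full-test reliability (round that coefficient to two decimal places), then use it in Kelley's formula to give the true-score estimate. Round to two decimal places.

111.12

Spearman-Brown: ρ = 2r/(1 + r) = 2(0.639)/(1 + 0.639) = 1.2780/1.639 = 0.7797 → 0.78
Weight the observed score by reliability and the mean by (1 − reliability): T̂ = 0.78·118.2 + 0.22·86.0 = 92.196 + 18.920 = 111.116.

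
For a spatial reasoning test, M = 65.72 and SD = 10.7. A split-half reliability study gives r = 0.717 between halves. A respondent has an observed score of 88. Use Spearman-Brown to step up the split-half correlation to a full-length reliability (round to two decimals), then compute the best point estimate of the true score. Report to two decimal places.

Spearman-Brown: ρ = 2r/(1 + r) = 2(0.717)/(1 + 0.717) = 1.4340/1.717 = 0.8352 → 0.84
Kelley's formula gives T̂ = 0.84·88 + 0.16·65.72 = 73.92 + 10.5152 = 84.435.

84.44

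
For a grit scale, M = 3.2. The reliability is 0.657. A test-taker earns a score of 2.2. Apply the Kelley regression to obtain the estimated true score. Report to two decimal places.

T̂ = ρX + (1 − ρ)μ
  = 0.657 × 2.2 + 0.343 × 3.2
  = 1.4454 + 1.0976
  = 2.543
  ≈ 2.54

2.54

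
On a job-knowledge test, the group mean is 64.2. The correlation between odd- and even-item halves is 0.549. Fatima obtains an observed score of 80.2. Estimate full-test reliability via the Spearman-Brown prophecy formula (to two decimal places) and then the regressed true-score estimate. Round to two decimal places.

Spearman-Brown: ρ = 2r/(1 + r) = 2(0.549)/(1 + 0.549) = 1.0980/1.549 = 0.7088 → 0.71
T̂ = 0.71(80.2) + 0.29(64.2) = 56.942 + 18.618 = 75.560 → 75.56

75.56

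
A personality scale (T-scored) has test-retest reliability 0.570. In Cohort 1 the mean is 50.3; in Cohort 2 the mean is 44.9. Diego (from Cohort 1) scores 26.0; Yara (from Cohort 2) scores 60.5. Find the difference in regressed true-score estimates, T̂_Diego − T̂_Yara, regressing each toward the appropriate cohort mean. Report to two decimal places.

T̂_Diego = 0.570(26.0) + 0.430(50.3) = 36.4490
T̂_Yara = 0.570(60.5) + 0.430(44.9) = 53.7920
Difference = 36.4490 − 53.7920 = -17.3430

-17.34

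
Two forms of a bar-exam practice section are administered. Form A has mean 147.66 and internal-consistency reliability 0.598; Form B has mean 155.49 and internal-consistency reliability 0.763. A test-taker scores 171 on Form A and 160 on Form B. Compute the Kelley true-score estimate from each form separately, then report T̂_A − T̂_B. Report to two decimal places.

2.69

T̂_A = 0.598(171) + 0.402(147.66) = 161.6173
T̂_B = 0.763(160) + 0.237(155.49) = 158.9311
T̂_A − T̂_B = 2.6862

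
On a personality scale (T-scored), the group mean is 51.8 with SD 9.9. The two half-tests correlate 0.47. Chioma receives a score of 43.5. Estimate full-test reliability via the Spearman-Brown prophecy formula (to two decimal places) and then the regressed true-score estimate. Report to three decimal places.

Spearman-Brown: ρ = 2r/(1 + r) = 2(0.47)/(1 + 0.47) = 0.940/1.47 = 0.6395 → 0.64
T̂ = 0.64(43.5) + 0.36(51.8) = 27.840 + 18.648 = 46.4880 → 46.488

46.488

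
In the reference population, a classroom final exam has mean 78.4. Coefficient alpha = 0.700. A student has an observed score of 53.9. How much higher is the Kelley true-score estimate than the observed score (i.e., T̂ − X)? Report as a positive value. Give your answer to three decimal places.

T̂ = 0.700(53.9) + 0.300(78.4) = 37.7300 + 23.5200 = 61.25000 → 61.2500
T̂ − X = 61.2500 − 53.9 = 7.3500 → 7.350

7.350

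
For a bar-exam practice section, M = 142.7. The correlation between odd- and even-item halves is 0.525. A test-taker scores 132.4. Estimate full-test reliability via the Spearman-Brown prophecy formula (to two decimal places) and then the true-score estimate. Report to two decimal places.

135.59

Spearman-Brown: ρ = 2r/(1 + r) = 2(0.525)/(1 + 0.525) = 1.0500/1.525 = 0.6885 → 0.69
T̂ = 0.69(132.4) + 0.31(142.7) = 91.356 + 44.237 = 135.593 → 135.59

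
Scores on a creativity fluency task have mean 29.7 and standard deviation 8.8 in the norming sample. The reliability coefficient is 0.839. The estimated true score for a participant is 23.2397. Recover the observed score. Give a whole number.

22

T̂ = ρX + (1 − ρ)μ  ⇒  X = (T̂ − (1 − ρ)μ) / ρ
X = (23.2397 − 0.161 × 29.7) / 0.839 = (23.2397 − 4.7817) / 0.839 = 18.4580 / 0.839 = 22.00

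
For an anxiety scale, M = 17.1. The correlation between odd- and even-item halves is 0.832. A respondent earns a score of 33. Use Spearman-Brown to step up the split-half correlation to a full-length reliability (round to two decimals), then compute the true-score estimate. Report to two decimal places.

Spearman-Brown: ρ = 2r/(1 + r) = 2(0.832)/(1 + 0.832) = 1.6640/1.832 = 0.9083 → 0.91
Kelley's formula gives T̂ = 0.91·33 + 0.09·17.1 = 30.03 + 1.539 = 31.569.

31.57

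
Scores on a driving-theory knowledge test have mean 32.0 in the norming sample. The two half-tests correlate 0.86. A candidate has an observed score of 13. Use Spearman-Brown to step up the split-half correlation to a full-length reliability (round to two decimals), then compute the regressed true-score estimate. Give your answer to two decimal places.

14.52

Spearman-Brown: ρ = 2r/(1 + r) = 2(0.86)/(1 + 0.86) = 1.720/1.86 = 0.9247 → 0.92
T̂ = 0.92(13) + 0.08(32.0) = 11.96 + 2.560 = 14.520 → 14.52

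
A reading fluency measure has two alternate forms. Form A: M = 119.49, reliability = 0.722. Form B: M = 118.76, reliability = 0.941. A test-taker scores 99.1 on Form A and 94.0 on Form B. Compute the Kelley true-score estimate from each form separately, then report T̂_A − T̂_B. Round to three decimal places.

T̂_A = 0.722(99.1) + 0.278(119.49) = 104.76842
T̂_B = 0.941(94.0) + 0.059(118.76) = 95.46084
T̂_A − T̂_B = 9.30758

9.308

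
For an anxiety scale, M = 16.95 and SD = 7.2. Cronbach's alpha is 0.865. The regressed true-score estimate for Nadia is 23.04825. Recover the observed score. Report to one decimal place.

T̂ = ρX + (1 − ρ)μ  ⇒  X = (T̂ − (1 − ρ)μ) / ρ
X = (23.04825 − 0.135 × 16.95) / 0.865 = (23.04825 − 2.28825) / 0.865 = 20.76000 / 0.865 = 24.000

24.0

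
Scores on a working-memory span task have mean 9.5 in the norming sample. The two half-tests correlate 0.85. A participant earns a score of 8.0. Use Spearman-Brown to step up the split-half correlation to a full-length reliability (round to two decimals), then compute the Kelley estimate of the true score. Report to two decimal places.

8.12

Spearman-Brown: ρ = 2r/(1 + r) = 2(0.85)/(1 + 0.85) = 1.700/1.85 = 0.9189 → 0.92
T̂ = ρX + (1 − ρ)μ
  = 0.92 × 8.0 + 0.08 × 9.5
  = 7.360 + 0.760
  = 8.120
  ≈ 8.12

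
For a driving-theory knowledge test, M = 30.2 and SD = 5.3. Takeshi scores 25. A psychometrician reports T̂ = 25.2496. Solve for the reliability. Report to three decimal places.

T̂ = ρX + (1 − ρ)μ  ⇒  T̂ − μ = ρ(X − μ)
ρ = (T̂ − μ)/(X − μ) = (25.2496 − 30.2) / (25 − 30.2) = -4.9504 / -5.2 = 0.95200

0.952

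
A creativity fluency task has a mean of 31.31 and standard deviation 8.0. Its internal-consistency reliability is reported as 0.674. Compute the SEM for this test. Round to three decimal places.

SEM = SD · √(1 − ρ) = 8.0 × √0.326 = 8.0 × 0.5710 = 4.5677

4.568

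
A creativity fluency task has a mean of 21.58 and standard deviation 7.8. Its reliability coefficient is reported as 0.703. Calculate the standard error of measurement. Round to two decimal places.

SEM = SD · √(1 − ρ) = 7.8 × √0.297 = 7.8 × 0.5450 = 4.251

4.25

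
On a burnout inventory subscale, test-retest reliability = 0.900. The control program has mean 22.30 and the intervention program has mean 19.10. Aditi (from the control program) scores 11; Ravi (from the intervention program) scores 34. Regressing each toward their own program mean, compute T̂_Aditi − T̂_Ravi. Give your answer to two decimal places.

T̂_Aditi = 0.900(11) + 0.100(22.30) = 12.1300
T̂_Ravi = 0.900(34) + 0.100(19.10) = 32.5100
Difference = 12.1300 − 32.5100 = -20.3800

-20.38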